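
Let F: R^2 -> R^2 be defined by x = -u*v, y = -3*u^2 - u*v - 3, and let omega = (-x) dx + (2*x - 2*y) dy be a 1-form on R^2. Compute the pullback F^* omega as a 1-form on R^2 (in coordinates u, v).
F^* omega = (-36*u^3 - 6*u^2*v - u*v^2 - 36*u - 6*v) du + (u*(-6*u^2 - u*v - 6)) dv

Using F^*(f dg) = (f ∘ F) d(g ∘ F), substitute each coordinate x_i by F_i(u, v) in f_i, and replace dx_i by d F_i = (∂F_i/∂u) du + (∂F_i/∂v) dv.
  For the x component: f_1(F) = u*v; d F_1 = (-v) du + (-u) dv
  For the y component: f_2(F) = 6*u^2 + 6; d F_2 = (-6*u - v) du + (-u) dv
Combining and collecting du, dv coefficients:
  coeff of du: -36*u^3 - 6*u^2*v - u*v^2 - 36*u - 6*v
  coeff of dv: u*(-6*u^2 - u*v - 6)
F^* omega = (-36*u^3 - 6*u^2*v - u*v^2 - 36*u - 6*v) du + (u*(-6*u^2 - u*v - 6)) dv.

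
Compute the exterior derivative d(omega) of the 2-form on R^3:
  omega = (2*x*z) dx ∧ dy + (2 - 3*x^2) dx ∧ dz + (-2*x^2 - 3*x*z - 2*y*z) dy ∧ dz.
d(omega) = (-2*x - 3*z) dx ∧ dy ∧ dz

For a 2-form omega = sum_{i<j} g_{ij} dx_i ∧ dx_j, the exterior derivative is
  d(omega) = sum_{i<j} d(g_{ij}) ∧ dx_i ∧ dx_j = sum_{i<j, k} (∂g_{ij}/∂x_k) dx_k ∧ dx_i ∧ dx_j.
Expand each term, using dx_k ∧ dx_i ∧ dx_j = sgn(permutation) dx_{(a)} ∧ dx_{(b)} ∧ dx_{(c)} with (a < b < c) sorted:
  d(2*x*z) includes (∂/∂z)(2*x*z) dz = (2*x) dz, which multiplied by dx ∧ dy gives (2*x) dx ∧ dy ∧ dz
  d(-2*x^2 - 3*x*z - 2*y*z) includes (∂/∂x)(-2*x^2 - 3*x*z - 2*y*z) dx = (-4*x - 3*z) dx, which multiplied by dy ∧ dz gives (-4*x - 3*z) dx ∧ dy ∧ dz
Collecting like 3-forms: d(omega) = (-2*x - 3*z) dx ∧ dy ∧ dz.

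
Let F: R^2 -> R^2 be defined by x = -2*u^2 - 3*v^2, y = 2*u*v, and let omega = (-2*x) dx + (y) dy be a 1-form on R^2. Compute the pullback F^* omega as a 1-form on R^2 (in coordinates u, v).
F^* omega = (-16*u^3 - 20*u*v^2) du + (-20*u^2*v - 36*v^3) dv

Using F^*(f dg) = (f ∘ F) d(g ∘ F), substitute each coordinate x_i by F_i(u, v) in f_i, and replace dx_i by d F_i = (∂F_i/∂u) du + (∂F_i/∂v) dv.
  For the x component: f_1(F) = 4*u^2 + 6*v^2; d F_1 = (-4*u) du + (-6*v) dv
  For the y component: f_2(F) = 2*u*v; d F_2 = (2*v) du + (2*u) dv
Combining and collecting du, dv coefficients:
  coeff of du: -16*u^3 - 20*u*v^2
  coeff of dv: -20*u^2*v - 36*v^3
F^* omega = (-16*u^3 - 20*u*v^2) du + (-20*u^2*v - 36*v^3) dv.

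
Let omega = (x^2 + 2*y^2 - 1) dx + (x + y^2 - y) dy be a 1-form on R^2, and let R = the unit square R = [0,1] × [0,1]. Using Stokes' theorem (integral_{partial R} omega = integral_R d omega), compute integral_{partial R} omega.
integral_(partial R) omega = -1

Stokes: integral_partial_R omega = integral_R d omega with d omega = (∂Q/∂x - ∂P/∂y) dx ∧ dy.
  ∂Q/∂x = 1
  ∂P/∂y = 4*y
  integrand = ∂Q/∂x - ∂P/∂y = 1 - 4*y.
Integrating over R: integral_0^1 integral_0^1 (1 - 4*y) dx dy = -1.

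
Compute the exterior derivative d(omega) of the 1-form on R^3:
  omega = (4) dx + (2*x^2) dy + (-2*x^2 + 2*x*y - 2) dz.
d(omega) = (4*x) dx ∧ dy + (-4*x + 2*y) dx ∧ dz + (2*x) dy ∧ dz

For a 1-form omega = sum_i f_i dx_i, the exterior derivative is
  d(omega) = sum_{i < j} (∂f_j/∂x_i - ∂f_i/∂x_j) dx_i ∧ dx_j.
  coefficient of dx ∧ dy: ∂f_2/∂x - ∂f_1/∂y = ∂(2*x^2)/∂x - ∂(4)/∂y = 4*x
  coefficient of dx ∧ dz: ∂f_3/∂x - ∂f_1/∂z = ∂(-2*x^2 + 2*x*y - 2)/∂x - ∂(4)/∂z = -4*x + 2*y
  coefficient of dy ∧ dz: ∂f_3/∂y - ∂f_2/∂z = ∂(-2*x^2 + 2*x*y - 2)/∂y - ∂(2*x^2)/∂z = 2*x
Assembling: d(omega) = (4*x) dx ∧ dy + (-4*x + 2*y) dx ∧ dz + (2*x) dy ∧ dz.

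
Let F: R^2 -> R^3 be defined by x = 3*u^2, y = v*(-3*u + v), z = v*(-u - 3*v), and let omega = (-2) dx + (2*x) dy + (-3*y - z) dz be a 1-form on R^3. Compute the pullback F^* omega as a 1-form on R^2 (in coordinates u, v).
F^* omega = (2*u*(-9*u*v - 5*v^2 - 6)) du + (2*u*(-9*u^2 + u*v - 30*v^2)) dv

Using F^*(f dg) = (f ∘ F) d(g ∘ F), substitute each coordinate x_i by F_i(u, v) in f_i, and replace dx_i by d F_i = (∂F_i/∂u) du + (∂F_i/∂v) dv.
  For the x component: f_1(F) = -2; d F_1 = (6*u) du + (0) dv
  For the y component: f_2(F) = 6*u^2; d F_2 = (-3*v) du + (-3*u + 2*v) dv
  For the z component: f_3(F) = 10*u*v; d F_3 = (-v) du + (-u - 6*v) dv
Combining and collecting du, dv coefficients:
  coeff of du: 2*u*(-9*u*v - 5*v^2 - 6)
  coeff of dv: 2*u*(-9*u^2 + u*v - 30*v^2)
F^* omega = (2*u*(-9*u*v - 5*v^2 - 6)) du + (2*u*(-9*u^2 + u*v - 30*v^2)) dv.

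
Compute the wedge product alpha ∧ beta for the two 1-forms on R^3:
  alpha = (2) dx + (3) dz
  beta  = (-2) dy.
alpha ∧ beta = (-4) dx ∧ dy + (6) dy ∧ dz

Distribute the wedge, using dx_i ∧ dx_j = -dx_j ∧ dx_i and dx_i ∧ dx_i = 0. For each pair (i, j) with i < j, the coefficient of dx_i ∧ dx_j in alpha ∧ beta is (alpha_i * beta_j - alpha_j * beta_i). Collecting: alpha ∧ beta = (-4) dx ∧ dy + (6) dy ∧ dz.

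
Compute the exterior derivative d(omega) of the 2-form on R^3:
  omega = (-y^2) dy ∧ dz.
d(omega) = 0

For a 2-form omega = sum_{i<j} g_{ij} dx_i ∧ dx_j, the exterior derivative is
  d(omega) = sum_{i<j} d(g_{ij}) ∧ dx_i ∧ dx_j = sum_{i<j, k} (∂g_{ij}/∂x_k) dx_k ∧ dx_i ∧ dx_j.
Expand each term, using dx_k ∧ dx_i ∧ dx_j = sgn(permutation) dx_{(a)} ∧ dx_{(b)} ∧ dx_{(c)} with (a < b < c) sorted:

Collecting like 3-forms: d(omega) = 0.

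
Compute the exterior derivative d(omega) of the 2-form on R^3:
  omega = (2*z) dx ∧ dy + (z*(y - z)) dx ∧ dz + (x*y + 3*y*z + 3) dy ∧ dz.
d(omega) = (y - z + 2) dx ∧ dy ∧ dz

For a 2-form omega = sum_{i<j} g_{ij} dx_i ∧ dx_j, the exterior derivative is
  d(omega) = sum_{i<j} d(g_{ij}) ∧ dx_i ∧ dx_j = sum_{i<j, k} (∂g_{ij}/∂x_k) dx_k ∧ dx_i ∧ dx_j.
Expand each term, using dx_k ∧ dx_i ∧ dx_j = sgn(permutation) dx_{(a)} ∧ dx_{(b)} ∧ dx_{(c)} with (a < b < c) sorted:
  d(2*z) includes (∂/∂z)(2*z) dz = (2) dz, which multiplied by dx ∧ dy gives (2) dx ∧ dy ∧ dz
  d(z*(y - z)) includes (∂/∂y)(z*(y - z)) dy = (z) dy, which multiplied by dx ∧ dz gives (-z) dx ∧ dy ∧ dz
  d(x*y + 3*y*z + 3) includes (∂/∂x)(x*y + 3*y*z + 3) dx = (y) dx, which multiplied by dy ∧ dz gives (y) dx ∧ dy ∧ dz
Collecting like 3-forms: d(omega) = (y - z + 2) dx ∧ dy ∧ dz.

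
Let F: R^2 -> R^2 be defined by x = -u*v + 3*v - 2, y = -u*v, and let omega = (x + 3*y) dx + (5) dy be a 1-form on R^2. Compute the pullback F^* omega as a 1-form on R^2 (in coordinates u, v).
F^* omega = (v*(4*u*v - 3*v - 3)) du + (4*u^2*v - 15*u*v - 3*u + 9*v - 6) dv

Using F^*(f dg) = (f ∘ F) d(g ∘ F), substitute each coordinate x_i by F_i(u, v) in f_i, and replace dx_i by d F_i = (∂F_i/∂u) du + (∂F_i/∂v) dv.
  For the x component: f_1(F) = -4*u*v + 3*v - 2; d F_1 = (-v) du + (3 - u) dv
  For the y component: f_2(F) = 5; d F_2 = (-v) du + (-u) dv
Combining and collecting du, dv coefficients:
  coeff of du: v*(4*u*v - 3*v - 3)
  coeff of dv: 4*u^2*v - 15*u*v - 3*u + 9*v - 6
F^* omega = (v*(4*u*v - 3*v - 3)) du + (4*u^2*v - 15*u*v - 3*u + 9*v - 6) dv.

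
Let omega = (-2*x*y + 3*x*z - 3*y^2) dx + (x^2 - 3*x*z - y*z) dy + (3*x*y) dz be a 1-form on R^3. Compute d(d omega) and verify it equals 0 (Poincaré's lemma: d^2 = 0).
d(d omega) = 0

Step 1: d omega = sum_{i<j} (∂f_j/∂x_i - ∂f_i/∂x_j) dx_i ∧ dx_j:
  coeff of dx ∧ dy: 4*x + 6*y - 3*z
  coeff of dx ∧ dz: -3*x + 3*y
  coeff of dy ∧ dz: 6*x + y
Step 2: Apply d again to each 2-form coefficient. The only possible 3-form in R^3 is dx ∧ dy ∧ dz, with coefficient
  ∂(coeff of dy∧dz)/∂x - ∂(coeff of dx∧dz)/∂y + ∂(coeff of dx∧dy)/∂z
  = ∂/∂x (6*x + y) - ∂/∂y (-3*x + 3*y) + ∂/∂z (4*x + 6*y - 3*z).
Each of these terms simplifies to sums of mixed partials that cancel in pairs. The result is 0 (by equality of mixed partials for smooth functions — Schwarz / Clairaut).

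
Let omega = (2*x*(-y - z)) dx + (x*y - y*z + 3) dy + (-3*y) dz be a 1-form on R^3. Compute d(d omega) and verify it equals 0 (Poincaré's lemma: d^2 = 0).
d(d omega) = 0

Step 1: d omega = sum_{i<j} (∂f_j/∂x_i - ∂f_i/∂x_j) dx_i ∧ dx_j:
  coeff of dx ∧ dy: 2*x + y
  coeff of dx ∧ dz: 2*x
  coeff of dy ∧ dz: y - 3
Step 2: Apply d again to each 2-form coefficient. The only possible 3-form in R^3 is dx ∧ dy ∧ dz, with coefficient
  ∂(coeff of dy∧dz)/∂x - ∂(coeff of dx∧dz)/∂y + ∂(coeff of dx∧dy)/∂z
  = ∂/∂x (y - 3) - ∂/∂y (2*x) + ∂/∂z (2*x + y).
Each of these terms simplifies to sums of mixed partials that cancel in pairs. The result is 0 (by equality of mixed partials for smooth functions — Schwarz / Clairaut).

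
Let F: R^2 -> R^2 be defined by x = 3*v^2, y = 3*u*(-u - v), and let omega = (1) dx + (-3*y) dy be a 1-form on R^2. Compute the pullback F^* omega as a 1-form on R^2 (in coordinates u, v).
F^* omega = (27*u*(-2*u^2 - 3*u*v - v^2)) du + (-27*u^3 - 27*u^2*v + 6*v) dv

Using F^*(f dg) = (f ∘ F) d(g ∘ F), substitute each coordinate x_i by F_i(u, v) in f_i, and replace dx_i by d F_i = (∂F_i/∂u) du + (∂F_i/∂v) dv.
  For the x component: f_1(F) = 1; d F_1 = (0) du + (6*v) dv
  For the y component: f_2(F) = 9*u*(u + v); d F_2 = (-6*u - 3*v) du + (-3*u) dv
Combining and collecting du, dv coefficients:
  coeff of du: 27*u*(-2*u^2 - 3*u*v - v^2)
  coeff of dv: -27*u^3 - 27*u^2*v + 6*v
F^* omega = (27*u*(-2*u^2 - 3*u*v - v^2)) du + (-27*u^3 - 27*u^2*v + 6*v) dv.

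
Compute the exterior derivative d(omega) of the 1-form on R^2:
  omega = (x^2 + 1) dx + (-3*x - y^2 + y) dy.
d(omega) = (-3) dx ∧ dy

For a 1-form omega = sum_i f_i dx_i, the exterior derivative is
  d(omega) = sum_{i < j} (∂f_j/∂x_i - ∂f_i/∂x_j) dx_i ∧ dx_j.
  coefficient of dx ∧ dy: ∂f_2/∂x - ∂f_1/∂y = ∂(-3*x - y^2 + y)/∂x - ∂(x^2 + 1)/∂y = -3
Assembling: d(omega) = (-3) dx ∧ dy.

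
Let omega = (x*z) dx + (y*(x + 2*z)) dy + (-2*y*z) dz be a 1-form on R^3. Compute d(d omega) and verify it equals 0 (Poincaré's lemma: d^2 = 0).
d(d omega) = 0

Step 1: d omega = sum_{i<j} (∂f_j/∂x_i - ∂f_i/∂x_j) dx_i ∧ dx_j:
  coeff of dx ∧ dy: y
  coeff of dx ∧ dz: -x
  coeff of dy ∧ dz: -2*y - 2*z
Step 2: Apply d again to each 2-form coefficient. The only possible 3-form in R^3 is dx ∧ dy ∧ dz, with coefficient
  ∂(coeff of dy∧dz)/∂x - ∂(coeff of dx∧dz)/∂y + ∂(coeff of dx∧dy)/∂z
  = ∂/∂x (-2*y - 2*z) - ∂/∂y (-x) + ∂/∂z (y).
Each of these terms simplifies to sums of mixed partials that cancel in pairs. The result is 0 (by equality of mixed partials for smooth functions — Schwarz / Clairaut).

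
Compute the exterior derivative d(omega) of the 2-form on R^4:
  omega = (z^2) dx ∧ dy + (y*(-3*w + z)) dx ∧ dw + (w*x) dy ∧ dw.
d(omega) = (2*z) dx ∧ dy ∧ dz + (4*w - z) dx ∧ dy ∧ dw + (-y) dx ∧ dz ∧ dw

For a 2-form omega = sum_{i<j} g_{ij} dx_i ∧ dx_j, the exterior derivative is
  d(omega) = sum_{i<j} d(g_{ij}) ∧ dx_i ∧ dx_j = sum_{i<j, k} (∂g_{ij}/∂x_k) dx_k ∧ dx_i ∧ dx_j.
Expand each term, using dx_k ∧ dx_i ∧ dx_j = sgn(permutation) dx_{(a)} ∧ dx_{(b)} ∧ dx_{(c)} with (a < b < c) sorted:
  d(z^2) includes (∂/∂z)(z^2) dz = (2*z) dz, which multiplied by dx ∧ dy gives (2*z) dx ∧ dy ∧ dz
  d(y*(-3*w + z)) includes (∂/∂y)(y*(-3*w + z)) dy = (-3*w + z) dy, which multiplied by dx ∧ dw gives (3*w - z) dx ∧ dy ∧ dw
  d(y*(-3*w + z)) includes (∂/∂z)(y*(-3*w + z)) dz = (y) dz, which multiplied by dx ∧ dw gives (-y) dx ∧ dz ∧ dw
  d(w*x) includes (∂/∂x)(w*x) dx = (w) dx, which multiplied by dy ∧ dw gives (w) dx ∧ dy ∧ dw
Collecting like 3-forms: d(omega) = (2*z) dx ∧ dy ∧ dz + (4*w - z) dx ∧ dy ∧ dw + (-y) dx ∧ dz ∧ dw.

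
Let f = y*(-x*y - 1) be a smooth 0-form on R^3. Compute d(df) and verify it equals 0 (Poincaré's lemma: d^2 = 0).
d(df) = 0

Step 1: df = sum_i (∂f/∂x_i) dx_i = (-y^2) dx + (-2*x*y - 1) dy + (0) dz.
Step 2: Apply d again. Using the 1-form formula, the coefficient of dx ∧ dy in d(df) is ∂^2 f/∂x ∂y - ∂^2 f/∂y ∂x = (-2*y) - (-2*y) = 0 (equality of mixed partials for smooth f).
Similarly for dx ∧ dz and dy ∧ dz — all coefficients vanish. So d(df) = 0.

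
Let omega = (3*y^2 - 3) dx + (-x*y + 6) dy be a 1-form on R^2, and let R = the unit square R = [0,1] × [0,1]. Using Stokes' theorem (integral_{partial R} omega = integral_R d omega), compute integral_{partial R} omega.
integral_(partial R) omega = -7/2

Stokes: integral_partial_R omega = integral_R d omega with d omega = (∂Q/∂x - ∂P/∂y) dx ∧ dy.
  ∂Q/∂x = -y
  ∂P/∂y = 6*y
  integrand = ∂Q/∂x - ∂P/∂y = -7*y.
Integrating over R: integral_0^1 integral_0^1 (-7*y) dx dy = -7/2.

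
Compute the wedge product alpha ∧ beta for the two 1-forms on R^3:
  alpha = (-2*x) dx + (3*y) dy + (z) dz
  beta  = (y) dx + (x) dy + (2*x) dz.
alpha ∧ beta = (-2*x^2 - 3*y^2) dx ∧ dy + (-4*x^2 - y*z) dx ∧ dz + (x*(6*y - z)) dy ∧ dz

Distribute the wedge, using dx_i ∧ dx_j = -dx_j ∧ dx_i and dx_i ∧ dx_i = 0. For each pair (i, j) with i < j, the coefficient of dx_i ∧ dx_j in alpha ∧ beta is (alpha_i * beta_j - alpha_j * beta_i). Collecting: alpha ∧ beta = (-2*x^2 - 3*y^2) dx ∧ dy + (-4*x^2 - y*z) dx ∧ dz + (x*(6*y - z)) dy ∧ dz.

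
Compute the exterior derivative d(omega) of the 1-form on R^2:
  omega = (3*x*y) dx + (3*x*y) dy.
d(omega) = (-3*x + 3*y) dx ∧ dy

For a 1-form omega = sum_i f_i dx_i, the exterior derivative is
  d(omega) = sum_{i < j} (∂f_j/∂x_i - ∂f_i/∂x_j) dx_i ∧ dx_j.
  coefficient of dx ∧ dy: ∂f_2/∂x - ∂f_1/∂y = ∂(3*x*y)/∂x - ∂(3*x*y)/∂y = -3*x + 3*y
Assembling: d(omega) = (-3*x + 3*y) dx ∧ dy.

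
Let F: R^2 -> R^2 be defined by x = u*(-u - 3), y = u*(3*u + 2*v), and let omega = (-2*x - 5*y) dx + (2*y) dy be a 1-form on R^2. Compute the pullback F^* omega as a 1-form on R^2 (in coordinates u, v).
F^* omega = (u*(62*u^2 + 56*u*v + 27*u + 8*v^2 + 30*v - 18)) du + (u^2*(12*u + 8*v)) dv

Using F^*(f dg) = (f ∘ F) d(g ∘ F), substitute each coordinate x_i by F_i(u, v) in f_i, and replace dx_i by d F_i = (∂F_i/∂u) du + (∂F_i/∂v) dv.
  For the x component: f_1(F) = u*(-13*u - 10*v + 6); d F_1 = (-2*u - 3) du + (0) dv
  For the y component: f_2(F) = 2*u*(3*u + 2*v); d F_2 = (6*u + 2*v) du + (2*u) dv
Combining and collecting du, dv coefficients:
  coeff of du: u*(62*u^2 + 56*u*v + 27*u + 8*v^2 + 30*v - 18)
  coeff of dv: u^2*(12*u + 8*v)
F^* omega = (u*(62*u^2 + 56*u*v + 27*u + 8*v^2 + 30*v - 18)) du + (u^2*(12*u + 8*v)) dv.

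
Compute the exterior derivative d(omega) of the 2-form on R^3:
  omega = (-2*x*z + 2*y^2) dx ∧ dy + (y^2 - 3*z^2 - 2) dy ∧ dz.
d(omega) = (-2*x) dx ∧ dy ∧ dz

For a 2-form omega = sum_{i<j} g_{ij} dx_i ∧ dx_j, the exterior derivative is
  d(omega) = sum_{i<j} d(g_{ij}) ∧ dx_i ∧ dx_j = sum_{i<j, k} (∂g_{ij}/∂x_k) dx_k ∧ dx_i ∧ dx_j.
Expand each term, using dx_k ∧ dx_i ∧ dx_j = sgn(permutation) dx_{(a)} ∧ dx_{(b)} ∧ dx_{(c)} with (a < b < c) sorted:
  d(-2*x*z + 2*y^2) includes (∂/∂z)(-2*x*z + 2*y^2) dz = (-2*x) dz, which multiplied by dx ∧ dy gives (-2*x) dx ∧ dy ∧ dz
Collecting like 3-forms: d(omega) = (-2*x) dx ∧ dy ∧ dz.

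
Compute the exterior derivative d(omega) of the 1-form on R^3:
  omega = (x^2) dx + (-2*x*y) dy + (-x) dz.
d(omega) = (-2*y) dx ∧ dy + (-1) dx ∧ dz

For a 1-form omega = sum_i f_i dx_i, the exterior derivative is
  d(omega) = sum_{i < j} (∂f_j/∂x_i - ∂f_i/∂x_j) dx_i ∧ dx_j.
  coefficient of dx ∧ dy: ∂f_2/∂x - ∂f_1/∂y = ∂(-2*x*y)/∂x - ∂(x^2)/∂y = -2*y
  coefficient of dx ∧ dz: ∂f_3/∂x - ∂f_1/∂z = ∂(-x)/∂x - ∂(x^2)/∂z = -1
Assembling: d(omega) = (-2*y) dx ∧ dy + (-1) dx ∧ dz.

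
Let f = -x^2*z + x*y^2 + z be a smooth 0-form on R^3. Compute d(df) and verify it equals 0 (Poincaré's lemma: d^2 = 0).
d(df) = 0

Step 1: df = sum_i (∂f/∂x_i) dx_i = (-2*x*z + y^2) dx + (2*x*y) dy + (1 - x^2) dz.
Step 2: Apply d again. Using the 1-form formula, the coefficient of dx ∧ dy in d(df) is ∂^2 f/∂x ∂y - ∂^2 f/∂y ∂x = (2*y) - (2*y) = 0 (equality of mixed partials for smooth f).
Similarly for dx ∧ dz and dy ∧ dz — all coefficients vanish. So d(df) = 0.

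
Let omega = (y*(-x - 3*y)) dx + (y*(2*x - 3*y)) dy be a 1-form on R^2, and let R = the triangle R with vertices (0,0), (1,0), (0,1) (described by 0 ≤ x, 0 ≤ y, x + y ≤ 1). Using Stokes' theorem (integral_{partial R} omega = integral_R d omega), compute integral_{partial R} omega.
integral_(partial R) omega = 3/2

Stokes: integral_partial_R omega = integral_R d omega with d omega = (∂Q/∂x - ∂P/∂y) dx ∧ dy.
  ∂Q/∂x = 2*y
  ∂P/∂y = -x - 6*y
  integrand = ∂Q/∂x - ∂P/∂y = x + 8*y.
Integrating over R: integral_0^1 integral_0^{1-x} (x + 8*y) dy dx = 3/2.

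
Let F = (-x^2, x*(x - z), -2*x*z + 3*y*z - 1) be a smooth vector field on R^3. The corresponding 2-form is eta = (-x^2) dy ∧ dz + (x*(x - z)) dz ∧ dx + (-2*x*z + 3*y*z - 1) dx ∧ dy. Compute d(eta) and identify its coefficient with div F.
d(eta) = (-4*x + 3*y) dx ∧ dy ∧ dz; div F = -4*x + 3*y

For a 2-form in R^3 of the form above, applying d gives a 3-form with coefficient ∂P/∂x + ∂Q/∂y + ∂R/∂z:
  ∂P/∂x = -2*x
  ∂Q/∂y = 0
  ∂R/∂z = -2*x + 3*y
Sum = -4*x + 3*y, which is exactly div F.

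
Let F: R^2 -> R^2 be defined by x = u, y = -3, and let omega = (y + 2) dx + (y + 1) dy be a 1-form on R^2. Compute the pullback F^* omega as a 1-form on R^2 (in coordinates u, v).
F^* omega = (-1) du

Using F^*(f dg) = (f ∘ F) d(g ∘ F), substitute each coordinate x_i by F_i(u, v) in f_i, and replace dx_i by d F_i = (∂F_i/∂u) du + (∂F_i/∂v) dv.
  For the x component: f_1(F) = -1; d F_1 = (1) du + (0) dv
  For the y component: f_2(F) = -2; d F_2 = (0) du + (0) dv
Combining and collecting du, dv coefficients:
  coeff of du: -1
  coeff of dv: 0
F^* omega = (-1) du.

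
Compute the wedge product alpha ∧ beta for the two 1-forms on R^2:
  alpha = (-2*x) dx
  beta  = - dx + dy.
alpha ∧ beta = (-2*x) dx ∧ dy

Distribute the wedge, using dx_i ∧ dx_j = -dx_j ∧ dx_i and dx_i ∧ dx_i = 0. For each pair (i, j) with i < j, the coefficient of dx_i ∧ dx_j in alpha ∧ beta is (alpha_i * beta_j - alpha_j * beta_i). Collecting: alpha ∧ beta = (-2*x) dx ∧ dy.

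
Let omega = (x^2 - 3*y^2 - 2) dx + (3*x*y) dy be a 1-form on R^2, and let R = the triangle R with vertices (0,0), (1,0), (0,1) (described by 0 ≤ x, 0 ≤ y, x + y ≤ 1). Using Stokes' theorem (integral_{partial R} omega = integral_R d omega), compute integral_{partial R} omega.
integral_(partial R) omega = 3/2

Stokes: integral_partial_R omega = integral_R d omega with d omega = (∂Q/∂x - ∂P/∂y) dx ∧ dy.
  ∂Q/∂x = 3*y
  ∂P/∂y = -6*y
  integrand = ∂Q/∂x - ∂P/∂y = 9*y.
Integrating over R: integral_0^1 integral_0^{1-x} (9*y) dy dx = 3/2.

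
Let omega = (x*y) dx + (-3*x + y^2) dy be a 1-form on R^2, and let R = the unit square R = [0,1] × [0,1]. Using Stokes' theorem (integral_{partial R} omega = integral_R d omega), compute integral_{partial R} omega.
integral_(partial R) omega = -7/2

Stokes: integral_partial_R omega = integral_R d omega with d omega = (∂Q/∂x - ∂P/∂y) dx ∧ dy.
  ∂Q/∂x = -3
  ∂P/∂y = x
  integrand = ∂Q/∂x - ∂P/∂y = -x - 3.
Integrating over R: integral_0^1 integral_0^1 (-x - 3) dx dy = -7/2.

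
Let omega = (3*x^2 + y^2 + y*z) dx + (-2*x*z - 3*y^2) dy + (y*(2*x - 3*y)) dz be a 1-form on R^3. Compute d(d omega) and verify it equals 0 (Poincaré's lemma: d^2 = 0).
d(d omega) = 0

Step 1: d omega = sum_{i<j} (∂f_j/∂x_i - ∂f_i/∂x_j) dx_i ∧ dx_j:
  coeff of dx ∧ dy: -2*y - 3*z
  coeff of dx ∧ dz: y
  coeff of dy ∧ dz: 4*x - 6*y
Step 2: Apply d again to each 2-form coefficient. The only possible 3-form in R^3 is dx ∧ dy ∧ dz, with coefficient
  ∂(coeff of dy∧dz)/∂x - ∂(coeff of dx∧dz)/∂y + ∂(coeff of dx∧dy)/∂z
  = ∂/∂x (4*x - 6*y) - ∂/∂y (y) + ∂/∂z (-2*y - 3*z).
Each of these terms simplifies to sums of mixed partials that cancel in pairs. The result is 0 (by equality of mixed partials for smooth functions — Schwarz / Clairaut).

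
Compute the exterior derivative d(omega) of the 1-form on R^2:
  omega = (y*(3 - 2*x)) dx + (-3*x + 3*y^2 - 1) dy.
d(omega) = (2*x - 6) dx ∧ dy

For a 1-form omega = sum_i f_i dx_i, the exterior derivative is
  d(omega) = sum_{i < j} (∂f_j/∂x_i - ∂f_i/∂x_j) dx_i ∧ dx_j.
  coefficient of dx ∧ dy: ∂f_2/∂x - ∂f_1/∂y = ∂(-3*x + 3*y^2 - 1)/∂x - ∂(y*(3 - 2*x))/∂y = 2*x - 6
Assembling: d(omega) = (2*x - 6) dx ∧ dy.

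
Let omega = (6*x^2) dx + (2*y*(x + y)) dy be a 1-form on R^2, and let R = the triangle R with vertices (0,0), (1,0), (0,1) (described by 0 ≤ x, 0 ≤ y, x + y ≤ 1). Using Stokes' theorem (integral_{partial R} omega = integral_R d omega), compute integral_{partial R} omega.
integral_(partial R) omega = 1/3

Stokes: integral_partial_R omega = integral_R d omega with d omega = (∂Q/∂x - ∂P/∂y) dx ∧ dy.
  ∂Q/∂x = 2*y
  ∂P/∂y = 0
  integrand = ∂Q/∂x - ∂P/∂y = 2*y.
Integrating over R: integral_0^1 integral_0^{1-x} (2*y) dy dx = 1/3.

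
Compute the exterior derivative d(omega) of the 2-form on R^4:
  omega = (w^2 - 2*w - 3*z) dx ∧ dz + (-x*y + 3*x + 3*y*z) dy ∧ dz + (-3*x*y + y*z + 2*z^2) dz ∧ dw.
d(omega) = (2*w - 3*y - 2) dx ∧ dz ∧ dw + (3 - y) dx ∧ dy ∧ dz + (-3*x + z) dy ∧ dz ∧ dw

For a 2-form omega = sum_{i<j} g_{ij} dx_i ∧ dx_j, the exterior derivative is
  d(omega) = sum_{i<j} d(g_{ij}) ∧ dx_i ∧ dx_j = sum_{i<j, k} (∂g_{ij}/∂x_k) dx_k ∧ dx_i ∧ dx_j.
Expand each term, using dx_k ∧ dx_i ∧ dx_j = sgn(permutation) dx_{(a)} ∧ dx_{(b)} ∧ dx_{(c)} with (a < b < c) sorted:
  d(w^2 - 2*w - 3*z) includes (∂/∂w)(w^2 - 2*w - 3*z) dw = (2*w - 2) dw, which multiplied by dx ∧ dz gives (2*w - 2) dx ∧ dz ∧ dw
  d(-x*y + 3*x + 3*y*z) includes (∂/∂x)(-x*y + 3*x + 3*y*z) dx = (3 - y) dx, which multiplied by dy ∧ dz gives (3 - y) dx ∧ dy ∧ dz
  d(-3*x*y + y*z + 2*z^2) includes (∂/∂x)(-3*x*y + y*z + 2*z^2) dx = (-3*y) dx, which multiplied by dz ∧ dw gives (-3*y) dx ∧ dz ∧ dw
  d(-3*x*y + y*z + 2*z^2) includes (∂/∂y)(-3*x*y + y*z + 2*z^2) dy = (-3*x + z) dy, which multiplied by dz ∧ dw gives (-3*x + z) dy ∧ dz ∧ dw
Collecting like 3-forms: d(omega) = (2*w - 3*y - 2) dx ∧ dz ∧ dw + (3 - y) dx ∧ dy ∧ dz + (-3*x + z) dy ∧ dz ∧ dw.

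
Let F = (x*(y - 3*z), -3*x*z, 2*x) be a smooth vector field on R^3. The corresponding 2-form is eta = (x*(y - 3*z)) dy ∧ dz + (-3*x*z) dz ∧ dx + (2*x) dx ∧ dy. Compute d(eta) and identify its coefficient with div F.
d(eta) = (y - 3*z) dx ∧ dy ∧ dz; div F = y - 3*z

For a 2-form in R^3 of the form above, applying d gives a 3-form with coefficient ∂P/∂x + ∂Q/∂y + ∂R/∂z:
  ∂P/∂x = y - 3*z
  ∂Q/∂y = 0
  ∂R/∂z = 0
Sum = y - 3*z, which is exactly div F.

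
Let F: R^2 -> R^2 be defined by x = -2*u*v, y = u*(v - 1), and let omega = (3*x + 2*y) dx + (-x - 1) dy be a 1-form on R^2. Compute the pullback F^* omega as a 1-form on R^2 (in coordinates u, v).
F^* omega = (10*u*v^2 + 2*u*v - v + 1) du + (u*(10*u*v + 4*u - 1)) dv

Using F^*(f dg) = (f ∘ F) d(g ∘ F), substitute each coordinate x_i by F_i(u, v) in f_i, and replace dx_i by d F_i = (∂F_i/∂u) du + (∂F_i/∂v) dv.
  For the x component: f_1(F) = 2*u*(-2*v - 1); d F_1 = (-2*v) du + (-2*u) dv
  For the y component: f_2(F) = 2*u*v - 1; d F_2 = (v - 1) du + (u) dv
Combining and collecting du, dv coefficients:
  coeff of du: 10*u*v^2 + 2*u*v - v + 1
  coeff of dv: u*(10*u*v + 4*u - 1)
F^* omega = (10*u*v^2 + 2*u*v - v + 1) du + (u*(10*u*v + 4*u - 1)) dv.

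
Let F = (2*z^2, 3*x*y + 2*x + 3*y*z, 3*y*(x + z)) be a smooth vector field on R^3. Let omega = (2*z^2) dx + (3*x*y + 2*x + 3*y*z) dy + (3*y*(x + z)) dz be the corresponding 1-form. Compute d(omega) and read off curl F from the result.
d(omega) = (3*x - 3*y + 3*z) dy ∧ dz + (-3*y + 4*z) dz ∧ dx + (3*y + 2) dx ∧ dy; curl F = (3*x - 3*y + 3*z, -3*y + 4*z, 3*y + 2)

d omega = sum_{i<j} (∂f_j/∂x_i - ∂f_i/∂x_j) dx_i ∧ dx_j. Under the identification (dy ∧ dz, dz ∧ dx, dx ∧ dy) ↔ (e_x, e_y, e_z), the coefficients are exactly the components of curl F. Compute:
  ∂R/∂y - ∂Q/∂z = (3*x + 3*z) - (3*y) = 3*x - 3*y + 3*z
  ∂P/∂z - ∂R/∂x = (4*z) - (3*y) = -3*y + 4*z
  ∂Q/∂x - ∂P/∂y = (3*y + 2) - (0) = 3*y + 2.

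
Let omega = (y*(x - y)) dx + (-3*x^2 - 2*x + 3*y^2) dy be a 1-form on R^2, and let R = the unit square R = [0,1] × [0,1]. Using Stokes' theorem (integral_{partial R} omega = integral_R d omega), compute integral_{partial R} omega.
integral_(partial R) omega = -9/2

Stokes: integral_partial_R omega = integral_R d omega with d omega = (∂Q/∂x - ∂P/∂y) dx ∧ dy.
  ∂Q/∂x = -6*x - 2
  ∂P/∂y = x - 2*y
  integrand = ∂Q/∂x - ∂P/∂y = -7*x + 2*y - 2.
Integrating over R: integral_0^1 integral_0^1 (-7*x + 2*y - 2) dx dy = -9/2.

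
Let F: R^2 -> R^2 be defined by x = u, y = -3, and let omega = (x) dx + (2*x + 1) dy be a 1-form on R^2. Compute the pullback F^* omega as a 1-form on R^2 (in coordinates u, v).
F^* omega = (u) du

Using F^*(f dg) = (f ∘ F) d(g ∘ F), substitute each coordinate x_i by F_i(u, v) in f_i, and replace dx_i by d F_i = (∂F_i/∂u) du + (∂F_i/∂v) dv.
  For the x component: f_1(F) = u; d F_1 = (1) du + (0) dv
  For the y component: f_2(F) = 2*u + 1; d F_2 = (0) du + (0) dv
Combining and collecting du, dv coefficients:
  coeff of du: u
  coeff of dv: 0
F^* omega = (u) du.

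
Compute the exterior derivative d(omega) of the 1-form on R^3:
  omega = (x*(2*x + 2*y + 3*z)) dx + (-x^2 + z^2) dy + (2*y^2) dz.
d(omega) = (-4*x) dx ∧ dy + (-3*x) dx ∧ dz + (4*y - 2*z) dy ∧ dz

For a 1-form omega = sum_i f_i dx_i, the exterior derivative is
  d(omega) = sum_{i < j} (∂f_j/∂x_i - ∂f_i/∂x_j) dx_i ∧ dx_j.
  coefficient of dx ∧ dy: ∂f_2/∂x - ∂f_1/∂y = ∂(-x^2 + z^2)/∂x - ∂(x*(2*x + 2*y + 3*z))/∂y = -4*x
  coefficient of dx ∧ dz: ∂f_3/∂x - ∂f_1/∂z = ∂(2*y^2)/∂x - ∂(x*(2*x + 2*y + 3*z))/∂z = -3*x
  coefficient of dy ∧ dz: ∂f_3/∂y - ∂f_2/∂z = ∂(2*y^2)/∂y - ∂(-x^2 + z^2)/∂z = 4*y - 2*z
Assembling: d(omega) = (-4*x) dx ∧ dy + (-3*x) dx ∧ dz + (4*y - 2*z) dy ∧ dz.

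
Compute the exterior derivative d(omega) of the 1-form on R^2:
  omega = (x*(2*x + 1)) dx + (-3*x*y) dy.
d(omega) = (-3*y) dx ∧ dy

For a 1-form omega = sum_i f_i dx_i, the exterior derivative is
  d(omega) = sum_{i < j} (∂f_j/∂x_i - ∂f_i/∂x_j) dx_i ∧ dx_j.
  coefficient of dx ∧ dy: ∂f_2/∂x - ∂f_1/∂y = ∂(-3*x*y)/∂x - ∂(x*(2*x + 1))/∂y = -3*y
Assembling: d(omega) = (-3*y) dx ∧ dy.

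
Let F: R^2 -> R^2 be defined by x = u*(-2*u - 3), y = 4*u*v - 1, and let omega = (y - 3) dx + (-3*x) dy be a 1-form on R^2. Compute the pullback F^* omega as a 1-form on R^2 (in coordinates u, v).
F^* omega = (8*u^2*v + 24*u*v + 16*u + 12) du + (u^2*(24*u + 36)) dv

Using F^*(f dg) = (f ∘ F) d(g ∘ F), substitute each coordinate x_i by F_i(u, v) in f_i, and replace dx_i by d F_i = (∂F_i/∂u) du + (∂F_i/∂v) dv.
  For the x component: f_1(F) = 4*u*v - 4; d F_1 = (-4*u - 3) du + (0) dv
  For the y component: f_2(F) = 3*u*(2*u + 3); d F_2 = (4*v) du + (4*u) dv
Combining and collecting du, dv coefficients:
  coeff of du: 8*u^2*v + 24*u*v + 16*u + 12
  coeff of dv: u^2*(24*u + 36)
F^* omega = (8*u^2*v + 24*u*v + 16*u + 12) du + (u^2*(24*u + 36)) dv.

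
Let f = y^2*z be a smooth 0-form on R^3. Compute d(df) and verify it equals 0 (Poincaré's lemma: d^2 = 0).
d(df) = 0

Step 1: df = sum_i (∂f/∂x_i) dx_i = (0) dx + (2*y*z) dy + (y^2) dz.
Step 2: Apply d again. Using the 1-form formula, the coefficient of dx ∧ dy in d(df) is ∂^2 f/∂x ∂y - ∂^2 f/∂y ∂x = (0) - (0) = 0 (equality of mixed partials for smooth f).
Similarly for dx ∧ dz and dy ∧ dz — all coefficients vanish. So d(df) = 0.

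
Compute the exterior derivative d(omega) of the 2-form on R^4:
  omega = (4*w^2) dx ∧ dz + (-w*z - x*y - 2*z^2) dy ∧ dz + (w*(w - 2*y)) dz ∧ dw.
d(omega) = (8*w) dx ∧ dz ∧ dw + (-y) dx ∧ dy ∧ dz + (-2*w - z) dy ∧ dz ∧ dw

For a 2-form omega = sum_{i<j} g_{ij} dx_i ∧ dx_j, the exterior derivative is
  d(omega) = sum_{i<j} d(g_{ij}) ∧ dx_i ∧ dx_j = sum_{i<j, k} (∂g_{ij}/∂x_k) dx_k ∧ dx_i ∧ dx_j.
Expand each term, using dx_k ∧ dx_i ∧ dx_j = sgn(permutation) dx_{(a)} ∧ dx_{(b)} ∧ dx_{(c)} with (a < b < c) sorted:
  d(4*w^2) includes (∂/∂w)(4*w^2) dw = (8*w) dw, which multiplied by dx ∧ dz gives (8*w) dx ∧ dz ∧ dw
  d(-w*z - x*y - 2*z^2) includes (∂/∂x)(-w*z - x*y - 2*z^2) dx = (-y) dx, which multiplied by dy ∧ dz gives (-y) dx ∧ dy ∧ dz
  d(-w*z - x*y - 2*z^2) includes (∂/∂w)(-w*z - x*y - 2*z^2) dw = (-z) dw, which multiplied by dy ∧ dz gives (-z) dy ∧ dz ∧ dw
  d(w*(w - 2*y)) includes (∂/∂y)(w*(w - 2*y)) dy = (-2*w) dy, which multiplied by dz ∧ dw gives (-2*w) dy ∧ dz ∧ dw
Collecting like 3-forms: d(omega) = (8*w) dx ∧ dz ∧ dw + (-y) dx ∧ dy ∧ dz + (-2*w - z) dy ∧ dz ∧ dw.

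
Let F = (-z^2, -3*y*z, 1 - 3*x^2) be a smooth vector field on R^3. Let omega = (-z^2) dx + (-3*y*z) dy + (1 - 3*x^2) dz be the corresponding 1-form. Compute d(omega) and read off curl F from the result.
d(omega) = (3*y) dy ∧ dz + (6*x - 2*z) dz ∧ dx + (0) dx ∧ dy; curl F = (3*y, 6*x - 2*z, 0)

d omega = sum_{i<j} (∂f_j/∂x_i - ∂f_i/∂x_j) dx_i ∧ dx_j. Under the identification (dy ∧ dz, dz ∧ dx, dx ∧ dy) ↔ (e_x, e_y, e_z), the coefficients are exactly the components of curl F. Compute:
  ∂R/∂y - ∂Q/∂z = (0) - (-3*y) = 3*y
  ∂P/∂z - ∂R/∂x = (-2*z) - (-6*x) = 6*x - 2*z
  ∂Q/∂x - ∂P/∂y = (0) - (0) = 0.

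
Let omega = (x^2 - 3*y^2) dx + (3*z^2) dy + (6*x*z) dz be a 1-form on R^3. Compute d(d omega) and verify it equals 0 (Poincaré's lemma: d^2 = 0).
d(d omega) = 0

Step 1: d omega = sum_{i<j} (∂f_j/∂x_i - ∂f_i/∂x_j) dx_i ∧ dx_j:
  coeff of dx ∧ dy: 6*y
  coeff of dx ∧ dz: 6*z
  coeff of dy ∧ dz: -6*z
Step 2: Apply d again to each 2-form coefficient. The only possible 3-form in R^3 is dx ∧ dy ∧ dz, with coefficient
  ∂(coeff of dy∧dz)/∂x - ∂(coeff of dx∧dz)/∂y + ∂(coeff of dx∧dy)/∂z
  = ∂/∂x (-6*z) - ∂/∂y (6*z) + ∂/∂z (6*y).
Each of these terms simplifies to sums of mixed partials that cancel in pairs. The result is 0 (by equality of mixed partials for smooth functions — Schwarz / Clairaut).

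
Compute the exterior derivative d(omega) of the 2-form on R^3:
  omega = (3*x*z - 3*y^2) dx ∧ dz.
d(omega) = (6*y) dx ∧ dy ∧ dz

For a 2-form omega = sum_{i<j} g_{ij} dx_i ∧ dx_j, the exterior derivative is
  d(omega) = sum_{i<j} d(g_{ij}) ∧ dx_i ∧ dx_j = sum_{i<j, k} (∂g_{ij}/∂x_k) dx_k ∧ dx_i ∧ dx_j.
Expand each term, using dx_k ∧ dx_i ∧ dx_j = sgn(permutation) dx_{(a)} ∧ dx_{(b)} ∧ dx_{(c)} with (a < b < c) sorted:
  d(3*x*z - 3*y^2) includes (∂/∂y)(3*x*z - 3*y^2) dy = (-6*y) dy, which multiplied by dx ∧ dz gives (6*y) dx ∧ dy ∧ dz
Collecting like 3-forms: d(omega) = (6*y) dx ∧ dy ∧ dz.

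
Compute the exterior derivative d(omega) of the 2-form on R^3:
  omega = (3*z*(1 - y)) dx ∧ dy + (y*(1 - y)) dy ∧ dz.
d(omega) = (3 - 3*y) dx ∧ dy ∧ dz

For a 2-form omega = sum_{i<j} g_{ij} dx_i ∧ dx_j, the exterior derivative is
  d(omega) = sum_{i<j} d(g_{ij}) ∧ dx_i ∧ dx_j = sum_{i<j, k} (∂g_{ij}/∂x_k) dx_k ∧ dx_i ∧ dx_j.
Expand each term, using dx_k ∧ dx_i ∧ dx_j = sgn(permutation) dx_{(a)} ∧ dx_{(b)} ∧ dx_{(c)} with (a < b < c) sorted:
  d(3*z*(1 - y)) includes (∂/∂z)(3*z*(1 - y)) dz = (3 - 3*y) dz, which multiplied by dx ∧ dy gives (3 - 3*y) dx ∧ dy ∧ dz
Collecting like 3-forms: d(omega) = (3 - 3*y) dx ∧ dy ∧ dz.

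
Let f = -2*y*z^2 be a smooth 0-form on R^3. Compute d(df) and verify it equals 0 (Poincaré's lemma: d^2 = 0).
d(df) = 0

Step 1: df = sum_i (∂f/∂x_i) dx_i = (0) dx + (-2*z^2) dy + (-4*y*z) dz.
Step 2: Apply d again. Using the 1-form formula, the coefficient of dx ∧ dy in d(df) is ∂^2 f/∂x ∂y - ∂^2 f/∂y ∂x = (0) - (0) = 0 (equality of mixed partials for smooth f).
Similarly for dx ∧ dz and dy ∧ dz — all coefficients vanish. So d(df) = 0.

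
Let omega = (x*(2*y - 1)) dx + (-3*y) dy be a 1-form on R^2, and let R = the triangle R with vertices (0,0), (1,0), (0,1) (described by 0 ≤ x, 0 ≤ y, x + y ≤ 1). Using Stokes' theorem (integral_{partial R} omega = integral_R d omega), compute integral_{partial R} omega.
integral_(partial R) omega = -1/3

Stokes: integral_partial_R omega = integral_R d omega with d omega = (∂Q/∂x - ∂P/∂y) dx ∧ dy.
  ∂Q/∂x = 0
  ∂P/∂y = 2*x
  integrand = ∂Q/∂x - ∂P/∂y = -2*x.
Integrating over R: integral_0^1 integral_0^{1-x} (-2*x) dy dx = -1/3.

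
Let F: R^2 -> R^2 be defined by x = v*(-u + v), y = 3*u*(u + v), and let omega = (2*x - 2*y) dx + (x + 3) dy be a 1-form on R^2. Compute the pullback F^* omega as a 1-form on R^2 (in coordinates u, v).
F^* omega = (11*u*v^2 + 18*u + v^3 + 9*v) du + (6*u^3 - 7*u^2*v - 15*u*v^2 + 9*u + 4*v^3) dv

Using F^*(f dg) = (f ∘ F) d(g ∘ F), substitute each coordinate x_i by F_i(u, v) in f_i, and replace dx_i by d F_i = (∂F_i/∂u) du + (∂F_i/∂v) dv.
  For the x component: f_1(F) = -6*u^2 - 8*u*v + 2*v^2; d F_1 = (-v) du + (-u + 2*v) dv
  For the y component: f_2(F) = -u*v + v^2 + 3; d F_2 = (6*u + 3*v) du + (3*u) dv
Combining and collecting du, dv coefficients:
  coeff of du: 11*u*v^2 + 18*u + v^3 + 9*v
  coeff of dv: 6*u^3 - 7*u^2*v - 15*u*v^2 + 9*u + 4*v^3
F^* omega = (11*u*v^2 + 18*u + v^3 + 9*v) du + (6*u^3 - 7*u^2*v - 15*u*v^2 + 9*u + 4*v^3) dv.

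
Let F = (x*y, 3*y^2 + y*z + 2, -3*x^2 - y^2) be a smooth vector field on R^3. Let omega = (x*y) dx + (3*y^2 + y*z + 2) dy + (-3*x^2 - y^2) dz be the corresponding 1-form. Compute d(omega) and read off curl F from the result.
d(omega) = (-3*y) dy ∧ dz + (6*x) dz ∧ dx + (-x) dx ∧ dy; curl F = (-3*y, 6*x, -x)

d omega = sum_{i<j} (∂f_j/∂x_i - ∂f_i/∂x_j) dx_i ∧ dx_j. Under the identification (dy ∧ dz, dz ∧ dx, dx ∧ dy) ↔ (e_x, e_y, e_z), the coefficients are exactly the components of curl F. Compute:
  ∂R/∂y - ∂Q/∂z = (-2*y) - (y) = -3*y
  ∂P/∂z - ∂R/∂x = (0) - (-6*x) = 6*x
  ∂Q/∂x - ∂P/∂y = (0) - (x) = -x.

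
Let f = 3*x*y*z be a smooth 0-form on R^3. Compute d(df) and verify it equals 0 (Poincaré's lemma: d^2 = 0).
d(df) = 0

Step 1: df = sum_i (∂f/∂x_i) dx_i = (3*y*z) dx + (3*x*z) dy + (3*x*y) dz.
Step 2: Apply d again. Using the 1-form formula, the coefficient of dx ∧ dy in d(df) is ∂^2 f/∂x ∂y - ∂^2 f/∂y ∂x = (3*z) - (3*z) = 0 (equality of mixed partials for smooth f).
Similarly for dx ∧ dz and dy ∧ dz — all coefficients vanish. So d(df) = 0.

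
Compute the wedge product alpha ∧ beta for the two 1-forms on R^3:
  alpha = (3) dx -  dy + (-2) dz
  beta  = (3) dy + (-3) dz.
alpha ∧ beta = (9) dx ∧ dy + (-9) dx ∧ dz + (9) dy ∧ dz

Distribute the wedge, using dx_i ∧ dx_j = -dx_j ∧ dx_i and dx_i ∧ dx_i = 0. For each pair (i, j) with i < j, the coefficient of dx_i ∧ dx_j in alpha ∧ beta is (alpha_i * beta_j - alpha_j * beta_i). Collecting: alpha ∧ beta = (9) dx ∧ dy + (-9) dx ∧ dz + (9) dy ∧ dz.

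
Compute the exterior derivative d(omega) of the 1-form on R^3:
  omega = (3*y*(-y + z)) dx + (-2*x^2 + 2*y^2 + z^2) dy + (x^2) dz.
d(omega) = (-4*x + 6*y - 3*z) dx ∧ dy + (2*x - 3*y) dx ∧ dz + (-2*z) dy ∧ dz

For a 1-form omega = sum_i f_i dx_i, the exterior derivative is
  d(omega) = sum_{i < j} (∂f_j/∂x_i - ∂f_i/∂x_j) dx_i ∧ dx_j.
  coefficient of dx ∧ dy: ∂f_2/∂x - ∂f_1/∂y = ∂(-2*x^2 + 2*y^2 + z^2)/∂x - ∂(3*y*(-y + z))/∂y = -4*x + 6*y - 3*z
  coefficient of dx ∧ dz: ∂f_3/∂x - ∂f_1/∂z = ∂(x^2)/∂x - ∂(3*y*(-y + z))/∂z = 2*x - 3*y
  coefficient of dy ∧ dz: ∂f_3/∂y - ∂f_2/∂z = ∂(x^2)/∂y - ∂(-2*x^2 + 2*y^2 + z^2)/∂z = -2*z
Assembling: d(omega) = (-4*x + 6*y - 3*z) dx ∧ dy + (2*x - 3*y) dx ∧ dz + (-2*z) dy ∧ dz.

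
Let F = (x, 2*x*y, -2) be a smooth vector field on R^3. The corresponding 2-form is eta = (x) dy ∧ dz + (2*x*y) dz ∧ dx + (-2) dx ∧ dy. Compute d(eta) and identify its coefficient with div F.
d(eta) = (2*x + 1) dx ∧ dy ∧ dz; div F = 2*x + 1

For a 2-form in R^3 of the form above, applying d gives a 3-form with coefficient ∂P/∂x + ∂Q/∂y + ∂R/∂z:
  ∂P/∂x = 1
  ∂Q/∂y = 2*x
  ∂R/∂z = 0
Sum = 2*x + 1, which is exactly div F.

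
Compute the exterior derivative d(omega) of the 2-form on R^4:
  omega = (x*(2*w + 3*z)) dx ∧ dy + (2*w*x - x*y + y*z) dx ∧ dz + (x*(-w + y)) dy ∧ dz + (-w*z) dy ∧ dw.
d(omega) = (-w + 4*x + y - z) dx ∧ dy ∧ dz + (2*x) dx ∧ dy ∧ dw + (2*x) dx ∧ dz ∧ dw + (w - x) dy ∧ dz ∧ dw

For a 2-form omega = sum_{i<j} g_{ij} dx_i ∧ dx_j, the exterior derivative is
  d(omega) = sum_{i<j} d(g_{ij}) ∧ dx_i ∧ dx_j = sum_{i<j, k} (∂g_{ij}/∂x_k) dx_k ∧ dx_i ∧ dx_j.
Expand each term, using dx_k ∧ dx_i ∧ dx_j = sgn(permutation) dx_{(a)} ∧ dx_{(b)} ∧ dx_{(c)} with (a < b < c) sorted:
  d(x*(2*w + 3*z)) includes (∂/∂z)(x*(2*w + 3*z)) dz = (3*x) dz, which multiplied by dx ∧ dy gives (3*x) dx ∧ dy ∧ dz
  d(x*(2*w + 3*z)) includes (∂/∂w)(x*(2*w + 3*z)) dw = (2*x) dw, which multiplied by dx ∧ dy gives (2*x) dx ∧ dy ∧ dw
  d(2*w*x - x*y + y*z) includes (∂/∂y)(2*w*x - x*y + y*z) dy = (-x + z) dy, which multiplied by dx ∧ dz gives (x - z) dx ∧ dy ∧ dz
  d(2*w*x - x*y + y*z) includes (∂/∂w)(2*w*x - x*y + y*z) dw = (2*x) dw, which multiplied by dx ∧ dz gives (2*x) dx ∧ dz ∧ dw
  d(x*(-w + y)) includes (∂/∂x)(x*(-w + y)) dx = (-w + y) dx, which multiplied by dy ∧ dz gives (-w + y) dx ∧ dy ∧ dz
  d(x*(-w + y)) includes (∂/∂w)(x*(-w + y)) dw = (-x) dw, which multiplied by dy ∧ dz gives (-x) dy ∧ dz ∧ dw
  d(-w*z) includes (∂/∂z)(-w*z) dz = (-w) dz, which multiplied by dy ∧ dw gives (w) dy ∧ dz ∧ dw
Collecting like 3-forms: d(omega) = (-w + 4*x + y - z) dx ∧ dy ∧ dz + (2*x) dx ∧ dy ∧ dw + (2*x) dx ∧ dz ∧ dw + (w - x) dy ∧ dz ∧ dw.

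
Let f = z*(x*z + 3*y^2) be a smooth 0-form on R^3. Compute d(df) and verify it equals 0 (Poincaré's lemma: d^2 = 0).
d(df) = 0

Step 1: df = sum_i (∂f/∂x_i) dx_i = (z^2) dx + (6*y*z) dy + (2*x*z + 3*y^2) dz.
Step 2: Apply d again. Using the 1-form formula, the coefficient of dx ∧ dy in d(df) is ∂^2 f/∂x ∂y - ∂^2 f/∂y ∂x = (0) - (0) = 0 (equality of mixed partials for smooth f).
Similarly for dx ∧ dz and dy ∧ dz — all coefficients vanish. So d(df) = 0.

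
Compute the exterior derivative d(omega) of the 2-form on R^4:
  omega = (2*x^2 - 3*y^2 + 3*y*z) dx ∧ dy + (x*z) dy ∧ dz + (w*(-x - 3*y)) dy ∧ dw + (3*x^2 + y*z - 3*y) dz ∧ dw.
d(omega) = (3*y + z) dx ∧ dy ∧ dz + (-w) dx ∧ dy ∧ dw + (6*x) dx ∧ dz ∧ dw + (z - 3) dy ∧ dz ∧ dw

For a 2-form omega = sum_{i<j} g_{ij} dx_i ∧ dx_j, the exterior derivative is
  d(omega) = sum_{i<j} d(g_{ij}) ∧ dx_i ∧ dx_j = sum_{i<j, k} (∂g_{ij}/∂x_k) dx_k ∧ dx_i ∧ dx_j.
Expand each term, using dx_k ∧ dx_i ∧ dx_j = sgn(permutation) dx_{(a)} ∧ dx_{(b)} ∧ dx_{(c)} with (a < b < c) sorted:
  d(2*x^2 - 3*y^2 + 3*y*z) includes (∂/∂z)(2*x^2 - 3*y^2 + 3*y*z) dz = (3*y) dz, which multiplied by dx ∧ dy gives (3*y) dx ∧ dy ∧ dz
  d(x*z) includes (∂/∂x)(x*z) dx = (z) dx, which multiplied by dy ∧ dz gives (z) dx ∧ dy ∧ dz
  d(w*(-x - 3*y)) includes (∂/∂x)(w*(-x - 3*y)) dx = (-w) dx, which multiplied by dy ∧ dw gives (-w) dx ∧ dy ∧ dw
  d(3*x^2 + y*z - 3*y) includes (∂/∂x)(3*x^2 + y*z - 3*y) dx = (6*x) dx, which multiplied by dz ∧ dw gives (6*x) dx ∧ dz ∧ dw
  d(3*x^2 + y*z - 3*y) includes (∂/∂y)(3*x^2 + y*z - 3*y) dy = (z - 3) dy, which multiplied by dz ∧ dw gives (z - 3) dy ∧ dz ∧ dw
Collecting like 3-forms: d(omega) = (3*y + z) dx ∧ dy ∧ dz + (-w) dx ∧ dy ∧ dw + (6*x) dx ∧ dz ∧ dw + (z - 3) dy ∧ dz ∧ dw.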